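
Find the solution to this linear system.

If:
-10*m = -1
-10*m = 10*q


Then:
m = 1/10
q = -1/10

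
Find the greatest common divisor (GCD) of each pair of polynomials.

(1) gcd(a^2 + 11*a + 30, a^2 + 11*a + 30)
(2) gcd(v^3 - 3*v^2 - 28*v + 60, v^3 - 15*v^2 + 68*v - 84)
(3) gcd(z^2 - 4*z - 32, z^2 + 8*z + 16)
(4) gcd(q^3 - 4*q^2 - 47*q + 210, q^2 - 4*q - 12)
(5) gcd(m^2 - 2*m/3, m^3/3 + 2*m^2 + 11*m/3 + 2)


(1) = gcd((a + 5)*(a + 6), (a + 5)*(a + 6)) = a^2 + 11*a + 30
(2) = v^2 - 8*v + 12
(3) = z + 4
(4) = gcd((q - 6)*(q - 5)*(q + 7), (q - 6)*(q + 2)) = q - 6
(5) = gcd(m*(m - 2/3), (m/3 + 1/3)*(m + 2)*(m + 3)) = 1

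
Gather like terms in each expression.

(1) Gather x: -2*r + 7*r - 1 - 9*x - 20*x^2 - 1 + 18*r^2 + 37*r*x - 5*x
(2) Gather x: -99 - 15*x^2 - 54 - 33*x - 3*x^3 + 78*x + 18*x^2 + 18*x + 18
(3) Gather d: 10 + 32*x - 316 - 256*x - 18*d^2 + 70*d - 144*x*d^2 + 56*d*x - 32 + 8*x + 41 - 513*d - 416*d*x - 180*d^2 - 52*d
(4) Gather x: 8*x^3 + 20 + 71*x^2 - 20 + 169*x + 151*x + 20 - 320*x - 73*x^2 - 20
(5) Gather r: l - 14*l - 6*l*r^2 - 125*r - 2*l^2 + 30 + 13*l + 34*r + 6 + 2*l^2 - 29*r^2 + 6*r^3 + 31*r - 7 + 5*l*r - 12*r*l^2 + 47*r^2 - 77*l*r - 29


(1) = 18*r^2 + 5*r - 20*x^2 + x*(37*r - 14) - 2
(2) = -3*x^3 + 3*x^2 + 63*x - 135
(3) = d^2*(-144*x - 198) + d*(-360*x - 495) - 216*x - 297
(4) = 8*x^3 - 2*x^2
(5) = 6*r^3 + r^2*(18 - 6*l) + r*(-12*l^2 - 72*l - 60)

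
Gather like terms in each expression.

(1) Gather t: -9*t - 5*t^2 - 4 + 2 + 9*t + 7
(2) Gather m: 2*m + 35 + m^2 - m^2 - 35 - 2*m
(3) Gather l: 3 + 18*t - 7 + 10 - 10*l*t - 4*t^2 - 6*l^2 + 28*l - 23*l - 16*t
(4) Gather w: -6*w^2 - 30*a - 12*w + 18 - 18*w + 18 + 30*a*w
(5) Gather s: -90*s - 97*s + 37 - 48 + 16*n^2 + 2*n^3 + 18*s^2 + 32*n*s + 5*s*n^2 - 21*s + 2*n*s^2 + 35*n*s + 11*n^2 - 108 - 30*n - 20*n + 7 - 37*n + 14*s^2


(1) = 5 - 5*t^2
(2) = 0
(3) = -6*l^2 + l*(5 - 10*t) - 4*t^2 + 2*t + 6
(4) = -30*a - 6*w^2 + w*(30*a - 30) + 36
(5) = 2*n^3 + 27*n^2 - 87*n + s^2*(2*n + 32) + s*(5*n^2 + 67*n - 208) - 112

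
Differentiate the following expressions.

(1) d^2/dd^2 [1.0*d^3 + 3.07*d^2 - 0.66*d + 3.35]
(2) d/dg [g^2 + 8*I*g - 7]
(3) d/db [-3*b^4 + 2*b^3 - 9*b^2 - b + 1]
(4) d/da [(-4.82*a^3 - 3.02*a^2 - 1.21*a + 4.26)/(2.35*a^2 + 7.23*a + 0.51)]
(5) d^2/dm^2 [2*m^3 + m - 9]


(1) = 6.0*d + 6.14
(2) = 2*g + 8*I
(3) = -12*b^3 + 6*b^2 - 18*b - 1
(4) = (-11.327*a^4 - 69.6972*a^3 - 26.3657*a^2 - 23.1024*a - 31.4169)/(5.5225*a^4 + 33.981*a^3 + 54.6699*a^2 + 7.3746*a + 0.2601)
(5) = 12*m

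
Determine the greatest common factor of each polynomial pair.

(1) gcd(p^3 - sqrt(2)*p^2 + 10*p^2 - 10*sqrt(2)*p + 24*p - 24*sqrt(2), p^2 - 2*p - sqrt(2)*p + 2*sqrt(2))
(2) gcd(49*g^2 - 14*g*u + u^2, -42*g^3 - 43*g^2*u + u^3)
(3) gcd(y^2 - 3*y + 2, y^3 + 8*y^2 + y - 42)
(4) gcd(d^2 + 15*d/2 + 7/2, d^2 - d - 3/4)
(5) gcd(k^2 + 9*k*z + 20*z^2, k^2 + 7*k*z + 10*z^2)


(1) = gcd((p + 4)*(p + 6)*(p - sqrt(2)), (p - 2)*(p - sqrt(2))) = p - sqrt(2)
(2) = -7*g + u
(3) = y - 2
(4) = d + 1/2
(5) = gcd((k + 4*z)*(k + 5*z), (k + 2*z)*(k + 5*z)) = k + 5*z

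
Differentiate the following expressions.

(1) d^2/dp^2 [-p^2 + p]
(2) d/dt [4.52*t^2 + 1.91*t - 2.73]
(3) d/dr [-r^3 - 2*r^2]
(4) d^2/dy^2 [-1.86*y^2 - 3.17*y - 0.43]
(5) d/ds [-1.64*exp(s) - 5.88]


(1) = -2
(2) = 9.04*t + 1.91
(3) = r*(-3*r - 4)
(4) = -3.72000000000000
(5) = -1.64*exp(s)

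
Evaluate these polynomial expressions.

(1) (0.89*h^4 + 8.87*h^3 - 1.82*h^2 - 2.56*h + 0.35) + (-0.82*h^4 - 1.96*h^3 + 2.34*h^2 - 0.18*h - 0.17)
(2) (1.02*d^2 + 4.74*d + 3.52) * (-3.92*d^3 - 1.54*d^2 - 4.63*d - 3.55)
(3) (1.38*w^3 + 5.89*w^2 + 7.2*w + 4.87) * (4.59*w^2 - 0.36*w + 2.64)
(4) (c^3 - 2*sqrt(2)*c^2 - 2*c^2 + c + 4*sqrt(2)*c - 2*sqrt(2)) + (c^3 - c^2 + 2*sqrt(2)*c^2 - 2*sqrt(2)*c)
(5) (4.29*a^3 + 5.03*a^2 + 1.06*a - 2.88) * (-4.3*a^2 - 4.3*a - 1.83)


(1) = 0.07*h^4 + 6.91*h^3 + 0.52*h^2 - 2.74*h + 0.18
(2) = -3.9984*d^5 - 20.1516*d^4 - 25.8206*d^3 - 30.988*d^2 - 33.1246*d - 12.496
(3) = 6.3342*w^5 + 26.5383*w^4 + 34.5708*w^3 + 35.3109*w^2 + 17.2548*w + 12.8568
(4) = 2*c^3 - 3*c^2 + c + 2*sqrt(2)*c - 2*sqrt(2)
(5) = -18.447*a^5 - 40.076*a^4 - 34.0377*a^3 - 1.3789*a^2 + 10.4442*a + 5.2704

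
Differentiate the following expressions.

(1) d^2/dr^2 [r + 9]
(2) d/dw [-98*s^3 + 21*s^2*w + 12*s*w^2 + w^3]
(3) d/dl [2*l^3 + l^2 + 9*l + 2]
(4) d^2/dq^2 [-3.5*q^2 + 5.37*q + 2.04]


(1) = 0
(2) = 21*s^2 + 24*s*w + 3*w^2
(3) = 6*l^2 + 2*l + 9
(4) = -7.00000000000000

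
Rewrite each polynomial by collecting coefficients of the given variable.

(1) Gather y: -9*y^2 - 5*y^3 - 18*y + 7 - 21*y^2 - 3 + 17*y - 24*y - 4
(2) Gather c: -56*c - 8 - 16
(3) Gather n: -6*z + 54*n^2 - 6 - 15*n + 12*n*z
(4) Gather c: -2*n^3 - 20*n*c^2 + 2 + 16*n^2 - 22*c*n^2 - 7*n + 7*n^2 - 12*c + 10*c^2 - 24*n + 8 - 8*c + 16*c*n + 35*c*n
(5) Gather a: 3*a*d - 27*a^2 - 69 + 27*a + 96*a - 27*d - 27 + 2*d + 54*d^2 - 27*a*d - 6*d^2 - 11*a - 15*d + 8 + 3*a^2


(1) = -5*y^3 - 30*y^2 - 25*y
(2) = -56*c - 24
(3) = 54*n^2 + n*(12*z - 15) - 6*z - 6
(4) = c^2*(10 - 20*n) + c*(-22*n^2 + 51*n - 20) - 2*n^3 + 23*n^2 - 31*n + 10
(5) = -24*a^2 + a*(112 - 24*d) + 48*d^2 - 40*d - 88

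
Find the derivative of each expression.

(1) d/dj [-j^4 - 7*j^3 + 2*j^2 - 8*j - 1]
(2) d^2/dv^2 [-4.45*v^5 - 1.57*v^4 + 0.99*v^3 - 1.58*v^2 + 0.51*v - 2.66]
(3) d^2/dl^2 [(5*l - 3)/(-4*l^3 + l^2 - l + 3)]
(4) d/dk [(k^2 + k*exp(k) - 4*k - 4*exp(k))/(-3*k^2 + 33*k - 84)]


(1) = -4*j^3 - 21*j^2 + 4*j - 8
(2) = -89.0*v^3 - 18.84*v^2 + 5.94*v - 3.16
(3) = 2*(-(5*l - 3)*(12*l^2 - 2*l + 1)^2 + (60*l^2 - 10*l + (5*l - 3)*(12*l - 1) + 5)*(4*l^3 - l^2 + l - 3))/(4*l^3 - l^2 + l - 3)^3
(4) = (-k*exp(k) + 8*exp(k) + 7)/(3*(k^2 - 14*k + 49))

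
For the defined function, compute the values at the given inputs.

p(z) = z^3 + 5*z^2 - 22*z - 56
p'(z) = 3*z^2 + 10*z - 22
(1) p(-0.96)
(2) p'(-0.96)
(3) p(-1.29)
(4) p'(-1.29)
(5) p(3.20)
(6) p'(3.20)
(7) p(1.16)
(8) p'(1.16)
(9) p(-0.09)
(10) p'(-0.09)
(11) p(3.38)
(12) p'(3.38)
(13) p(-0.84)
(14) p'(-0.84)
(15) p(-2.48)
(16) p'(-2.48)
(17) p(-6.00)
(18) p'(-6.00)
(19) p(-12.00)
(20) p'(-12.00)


(1) = -31.16
(2) = -28.84
(3) = -21.45
(4) = -29.91
(5) = -42.43
(6) = 40.72
(7) = -73.23
(8) = -6.36
(9) = -53.98
(10) = -22.88
(11) = -34.62
(12) = 46.07
(13) = -34.58
(14) = -28.28
(15) = 14.06
(16) = -28.35
(17) = 40.00
(18) = 26.00
(19) = -800.00
(20) = 290.00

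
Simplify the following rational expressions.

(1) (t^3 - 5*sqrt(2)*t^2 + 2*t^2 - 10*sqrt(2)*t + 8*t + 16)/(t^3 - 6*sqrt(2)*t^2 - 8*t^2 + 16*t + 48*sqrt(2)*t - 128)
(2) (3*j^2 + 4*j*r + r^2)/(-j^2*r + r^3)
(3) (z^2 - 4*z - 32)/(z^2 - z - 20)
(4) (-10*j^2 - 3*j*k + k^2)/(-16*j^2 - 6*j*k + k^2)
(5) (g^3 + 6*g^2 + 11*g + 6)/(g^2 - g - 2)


(1) = (t^2 + t*(2 - sqrt(2)) - 2*sqrt(2))/(t^2 + t*(-8 - 2*sqrt(2)) + 16*sqrt(2))
(2) = (3*j + r)/(-j*r + r^2)
(3) = (z - 8)/(z - 5)
(4) = (5*j - k)/(8*j - k)
(5) = (g^2 + 5*g + 6)/(g - 2)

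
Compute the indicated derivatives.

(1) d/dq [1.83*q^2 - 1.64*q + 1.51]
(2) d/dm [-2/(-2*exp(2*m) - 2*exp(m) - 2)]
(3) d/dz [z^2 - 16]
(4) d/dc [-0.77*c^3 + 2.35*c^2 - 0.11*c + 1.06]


(1) = 3.66*q - 1.64
(2) = (-2*exp(m) - 1)*exp(m)/(exp(2*m) + exp(m) + 1)^2
(3) = 2*z
(4) = -2.31*c^2 + 4.7*c - 0.11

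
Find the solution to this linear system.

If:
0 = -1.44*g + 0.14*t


Then:
g = 0.0972222222222222*t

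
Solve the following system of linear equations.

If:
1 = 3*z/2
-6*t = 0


Then:
t = 0
z = 2/3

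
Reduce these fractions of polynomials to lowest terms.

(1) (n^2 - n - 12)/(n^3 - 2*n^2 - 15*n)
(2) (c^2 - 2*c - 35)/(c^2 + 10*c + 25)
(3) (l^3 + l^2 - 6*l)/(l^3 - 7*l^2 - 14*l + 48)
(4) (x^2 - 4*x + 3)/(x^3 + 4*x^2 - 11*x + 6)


(1) = (n - 4)/(n^2 - 5*n)
(2) = (c - 7)/(c + 5)
(3) = l/(l - 8)
(4) = (x - 3)/(x^2 + 5*x - 6)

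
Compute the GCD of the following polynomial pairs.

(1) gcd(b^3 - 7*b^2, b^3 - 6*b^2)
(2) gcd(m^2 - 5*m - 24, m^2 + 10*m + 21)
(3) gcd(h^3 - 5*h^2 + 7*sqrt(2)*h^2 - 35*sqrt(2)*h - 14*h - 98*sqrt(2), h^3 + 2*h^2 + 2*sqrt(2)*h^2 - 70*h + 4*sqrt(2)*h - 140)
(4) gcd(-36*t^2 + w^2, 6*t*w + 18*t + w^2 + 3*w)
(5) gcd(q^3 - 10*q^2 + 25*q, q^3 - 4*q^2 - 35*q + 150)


(1) = gcd(b^2*(b - 7), b^2*(b - 6)) = b^2
(2) = m + 3
(3) = gcd((h - 7)*(h + 2)*(h + 7*sqrt(2)), (h + 2)*(h - 5*sqrt(2))*(h + 7*sqrt(2))) = h^2 + h*(2 + 7*sqrt(2)) + 14*sqrt(2)
(4) = 6*t + w
(5) = gcd(q*(q - 5)^2, (q - 5)^2*(q + 6)) = q^2 - 10*q + 25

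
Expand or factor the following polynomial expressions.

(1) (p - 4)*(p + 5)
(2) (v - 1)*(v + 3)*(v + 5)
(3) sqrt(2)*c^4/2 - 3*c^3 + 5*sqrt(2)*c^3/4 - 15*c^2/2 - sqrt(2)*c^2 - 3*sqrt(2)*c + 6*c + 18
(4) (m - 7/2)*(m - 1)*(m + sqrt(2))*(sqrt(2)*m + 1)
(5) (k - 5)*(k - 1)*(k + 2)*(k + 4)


(1) = p^2 + p - 20
(2) = v^3 + 7*v^2 + 7*v - 15
(3) = (c - 3/2)*(c + 2)*(c - 3*sqrt(2))*(sqrt(2)*c/2 + sqrt(2))
(4) = sqrt(2)*m^4 - 9*sqrt(2)*m^3/2 + 3*m^3 - 27*m^2/2 + 9*sqrt(2)*m^2/2 - 9*sqrt(2)*m/2 + 21*m/2 + 7*sqrt(2)/2
(5) = k^4 - 23*k^2 - 18*k + 40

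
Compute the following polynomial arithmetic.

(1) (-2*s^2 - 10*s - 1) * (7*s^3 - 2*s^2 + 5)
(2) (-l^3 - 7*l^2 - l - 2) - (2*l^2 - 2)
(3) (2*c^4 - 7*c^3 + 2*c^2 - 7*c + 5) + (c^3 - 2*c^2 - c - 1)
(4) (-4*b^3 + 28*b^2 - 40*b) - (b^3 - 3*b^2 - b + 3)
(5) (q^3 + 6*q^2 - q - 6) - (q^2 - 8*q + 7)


(1) = -14*s^5 - 66*s^4 + 13*s^3 - 8*s^2 - 50*s - 5
(2) = -l^3 - 9*l^2 - l
(3) = 2*c^4 - 6*c^3 - 8*c + 4
(4) = -5*b^3 + 31*b^2 - 39*b - 3
(5) = q^3 + 5*q^2 + 7*q - 13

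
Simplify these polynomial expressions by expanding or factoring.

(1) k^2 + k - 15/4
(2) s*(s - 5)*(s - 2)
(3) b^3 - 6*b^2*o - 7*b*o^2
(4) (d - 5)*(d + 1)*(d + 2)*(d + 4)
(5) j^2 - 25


(1) = (k - 3/2)*(k + 5/2)
(2) = s^3 - 7*s^2 + 10*s
(3) = b*(b - 7*o)*(b + o)
(4) = d^4 + 2*d^3 - 21*d^2 - 62*d - 40
(5) = (j - 5)*(j + 5)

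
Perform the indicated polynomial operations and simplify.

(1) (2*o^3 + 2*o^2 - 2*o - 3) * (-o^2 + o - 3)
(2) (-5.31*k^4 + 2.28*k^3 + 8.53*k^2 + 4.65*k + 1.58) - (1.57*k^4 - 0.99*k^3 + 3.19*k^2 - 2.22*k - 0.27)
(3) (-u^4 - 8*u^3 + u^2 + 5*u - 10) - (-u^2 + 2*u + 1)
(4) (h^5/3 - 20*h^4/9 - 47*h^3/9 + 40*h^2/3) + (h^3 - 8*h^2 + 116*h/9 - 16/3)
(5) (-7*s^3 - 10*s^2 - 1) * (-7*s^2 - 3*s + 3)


(1) = -2*o^5 - 2*o^3 - 5*o^2 + 3*o + 9
(2) = -6.88*k^4 + 3.27*k^3 + 5.34*k^2 + 6.87*k + 1.85
(3) = -u^4 - 8*u^3 + 2*u^2 + 3*u - 11
(4) = h^5/3 - 20*h^4/9 - 38*h^3/9 + 16*h^2/3 + 116*h/9 - 16/3
(5) = 49*s^5 + 91*s^4 + 9*s^3 - 23*s^2 + 3*s - 3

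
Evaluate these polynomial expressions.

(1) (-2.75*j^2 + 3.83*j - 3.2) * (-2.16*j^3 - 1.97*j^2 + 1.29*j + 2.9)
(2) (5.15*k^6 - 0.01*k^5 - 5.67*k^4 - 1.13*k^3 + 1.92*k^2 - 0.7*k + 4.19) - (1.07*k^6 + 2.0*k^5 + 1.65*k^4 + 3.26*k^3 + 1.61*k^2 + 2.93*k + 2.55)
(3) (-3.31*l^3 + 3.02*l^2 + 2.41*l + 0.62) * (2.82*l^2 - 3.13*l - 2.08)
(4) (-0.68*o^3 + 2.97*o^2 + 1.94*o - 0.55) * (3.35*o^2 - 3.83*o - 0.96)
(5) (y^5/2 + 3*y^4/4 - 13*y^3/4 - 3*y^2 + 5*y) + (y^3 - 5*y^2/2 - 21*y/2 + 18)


(1) = 5.94*j^5 - 2.8553*j^4 - 4.1806*j^3 + 3.2697*j^2 + 6.979*j - 9.28
(2) = 4.08*k^6 - 2.01*k^5 - 7.32*k^4 - 4.39*k^3 + 0.31*k^2 - 3.63*k + 1.64
(3) = -9.3342*l^5 + 18.8767*l^4 + 4.2284*l^3 - 12.0765*l^2 - 6.9534*l - 1.2896
(4) = -2.278*o^5 + 12.5539*o^4 - 4.2233*o^3 - 12.1239*o^2 + 0.2441*o + 0.528
(5) = y^5/2 + 3*y^4/4 - 9*y^3/4 - 11*y^2/2 - 11*y/2 + 18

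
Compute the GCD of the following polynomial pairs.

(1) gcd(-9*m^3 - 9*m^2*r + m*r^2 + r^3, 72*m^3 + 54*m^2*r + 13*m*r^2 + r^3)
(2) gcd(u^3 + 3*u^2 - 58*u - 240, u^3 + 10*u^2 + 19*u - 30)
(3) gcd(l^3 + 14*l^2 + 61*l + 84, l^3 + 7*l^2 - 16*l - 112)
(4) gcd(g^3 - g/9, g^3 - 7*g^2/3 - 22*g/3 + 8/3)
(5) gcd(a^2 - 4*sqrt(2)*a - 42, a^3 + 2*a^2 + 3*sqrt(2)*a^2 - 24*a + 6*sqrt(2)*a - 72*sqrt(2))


(1) = 3*m + r
(2) = u^2 + 11*u + 30
(3) = l^2 + 11*l + 28
(4) = g - 1/3
(5) = a + 3*sqrt(2)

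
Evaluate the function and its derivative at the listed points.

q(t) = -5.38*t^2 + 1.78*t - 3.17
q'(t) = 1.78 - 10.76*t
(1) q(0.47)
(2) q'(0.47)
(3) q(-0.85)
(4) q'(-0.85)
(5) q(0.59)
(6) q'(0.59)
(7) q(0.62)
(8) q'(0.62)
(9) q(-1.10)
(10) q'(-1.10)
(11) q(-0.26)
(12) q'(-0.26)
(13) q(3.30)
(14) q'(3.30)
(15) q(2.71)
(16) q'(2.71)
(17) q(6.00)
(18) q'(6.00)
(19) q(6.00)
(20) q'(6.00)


(1) = -3.52
(2) = -3.28
(3) = -8.57
(4) = 10.93
(5) = -3.99
(6) = -4.57
(7) = -4.13
(8) = -4.89
(9) = -11.64
(10) = 13.62
(11) = -4.00
(12) = 4.58
(13) = -55.88
(14) = -33.73
(15) = -37.86
(16) = -27.38
(17) = -186.17
(18) = -62.78
(19) = -186.17
(20) = -62.78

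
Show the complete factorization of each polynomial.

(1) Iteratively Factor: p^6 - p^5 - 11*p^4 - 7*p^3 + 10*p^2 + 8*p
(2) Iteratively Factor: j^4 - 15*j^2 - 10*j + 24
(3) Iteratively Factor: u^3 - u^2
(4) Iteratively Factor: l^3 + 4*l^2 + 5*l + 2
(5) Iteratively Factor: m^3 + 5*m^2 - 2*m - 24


(1) = (p + 1)*(p^5 - 2*p^4 - 9*p^3 + 2*p^2 + 8*p) = (p + 1)*(p + 2)*(p^4 - 4*p^3 - p^2 + 4*p) = (p + 1)^2*(p + 2)*(p^3 - 5*p^2 + 4*p) = (p - 1)*(p + 1)^2*(p + 2)*(p^2 - 4*p) = (p - 4)*(p - 1)*(p + 1)^2*(p + 2)*(p)
(2) = (j + 2)*(j^3 - 2*j^2 - 11*j + 12) = (j + 2)*(j + 3)*(j^2 - 5*j + 4) = (j - 1)*(j + 2)*(j + 3)*(j - 4)
(3) = (u - 1)*(u^2) = u*(u - 1)*(u)
(4) = (l + 1)*(l^2 + 3*l + 2) = (l + 1)*(l + 2)*(l + 1)
(5) = (m + 4)*(m^2 + m - 6) = (m + 3)*(m + 4)*(m - 2)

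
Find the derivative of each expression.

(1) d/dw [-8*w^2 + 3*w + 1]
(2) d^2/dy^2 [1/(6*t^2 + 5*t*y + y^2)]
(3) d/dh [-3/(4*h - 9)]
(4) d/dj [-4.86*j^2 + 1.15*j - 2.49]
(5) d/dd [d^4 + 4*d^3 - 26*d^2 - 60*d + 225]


(1) = 3 - 16*w
(2) = 2*(-6*t^2 - 5*t*y - y^2 + (5*t + 2*y)^2)/(6*t^2 + 5*t*y + y^2)^3
(3) = 12/(4*h - 9)^2
(4) = 1.15 - 9.72*j
(5) = 4*d^3 + 12*d^2 - 52*d - 60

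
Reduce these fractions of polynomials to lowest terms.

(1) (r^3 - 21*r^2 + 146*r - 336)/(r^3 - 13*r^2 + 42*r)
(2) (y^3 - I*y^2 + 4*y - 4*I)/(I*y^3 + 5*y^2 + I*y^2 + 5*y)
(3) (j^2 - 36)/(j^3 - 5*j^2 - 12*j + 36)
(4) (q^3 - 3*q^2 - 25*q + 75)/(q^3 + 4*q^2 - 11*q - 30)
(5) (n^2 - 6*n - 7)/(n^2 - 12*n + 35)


(1) = (r - 8)/r
(2) = (-I*y^3 - y^2 - 4*I*y - 4)/(y^3 + y^2*(1 - 5*I) - 5*I*y)
(3) = (j + 6)/(j^2 + j - 6)
(4) = (q - 5)/(q + 2)
(5) = (n + 1)/(n - 5)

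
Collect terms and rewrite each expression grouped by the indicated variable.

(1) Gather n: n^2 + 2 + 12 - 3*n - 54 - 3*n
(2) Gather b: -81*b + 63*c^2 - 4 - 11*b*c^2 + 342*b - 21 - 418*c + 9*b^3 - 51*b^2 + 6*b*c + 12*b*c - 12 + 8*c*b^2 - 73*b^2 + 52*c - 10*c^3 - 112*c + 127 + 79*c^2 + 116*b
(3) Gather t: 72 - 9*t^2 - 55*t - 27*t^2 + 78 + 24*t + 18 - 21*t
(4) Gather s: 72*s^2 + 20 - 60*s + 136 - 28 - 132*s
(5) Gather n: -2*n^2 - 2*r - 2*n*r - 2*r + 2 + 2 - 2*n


(1) = n^2 - 6*n - 40
(2) = 9*b^3 + b^2*(8*c - 124) + b*(-11*c^2 + 18*c + 377) - 10*c^3 + 142*c^2 - 478*c + 90
(3) = -36*t^2 - 52*t + 168
(4) = 72*s^2 - 192*s + 128
(5) = -2*n^2 + n*(-2*r - 2) - 4*r + 4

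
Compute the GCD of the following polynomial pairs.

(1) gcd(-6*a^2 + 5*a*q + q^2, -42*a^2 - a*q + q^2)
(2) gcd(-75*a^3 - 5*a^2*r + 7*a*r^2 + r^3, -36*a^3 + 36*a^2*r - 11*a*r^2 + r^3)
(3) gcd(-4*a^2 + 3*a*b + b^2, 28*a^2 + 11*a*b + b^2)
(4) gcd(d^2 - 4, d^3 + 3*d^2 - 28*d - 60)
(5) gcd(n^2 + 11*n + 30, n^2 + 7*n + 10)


(1) = 6*a + q
(2) = -3*a + r
(3) = gcd((-a + b)*(4*a + b), (4*a + b)*(7*a + b)) = 4*a + b
(4) = d + 2
(5) = n + 5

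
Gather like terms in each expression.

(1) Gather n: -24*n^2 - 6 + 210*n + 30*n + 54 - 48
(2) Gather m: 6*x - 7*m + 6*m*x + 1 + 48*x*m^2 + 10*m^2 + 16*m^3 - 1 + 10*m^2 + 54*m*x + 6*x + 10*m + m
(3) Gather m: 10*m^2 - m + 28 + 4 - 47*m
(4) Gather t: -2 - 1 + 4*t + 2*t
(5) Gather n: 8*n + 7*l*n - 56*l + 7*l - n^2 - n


(1) = -24*n^2 + 240*n
(2) = 16*m^3 + m^2*(48*x + 20) + m*(60*x + 4) + 12*x
(3) = 10*m^2 - 48*m + 32
(4) = 6*t - 3
(5) = -49*l - n^2 + n*(7*l + 7)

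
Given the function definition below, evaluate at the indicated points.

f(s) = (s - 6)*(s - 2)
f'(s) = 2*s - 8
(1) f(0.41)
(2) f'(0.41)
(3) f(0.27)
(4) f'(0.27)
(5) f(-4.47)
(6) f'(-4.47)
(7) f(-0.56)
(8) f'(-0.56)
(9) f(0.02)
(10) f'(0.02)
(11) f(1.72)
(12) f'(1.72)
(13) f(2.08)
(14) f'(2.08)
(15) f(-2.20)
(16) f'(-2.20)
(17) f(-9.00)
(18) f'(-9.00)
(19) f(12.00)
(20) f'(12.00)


(1) = 8.89
(2) = -7.18
(3) = 9.91
(4) = -7.46
(5) = 67.74
(6) = -16.94
(7) = 16.79
(8) = -9.12
(9) = 11.84
(10) = -7.96
(11) = 1.20
(12) = -4.56
(13) = -0.31
(14) = -3.84
(15) = 34.44
(16) = -12.40
(17) = 165.00
(18) = -26.00
(19) = 60.00
(20) = 16.00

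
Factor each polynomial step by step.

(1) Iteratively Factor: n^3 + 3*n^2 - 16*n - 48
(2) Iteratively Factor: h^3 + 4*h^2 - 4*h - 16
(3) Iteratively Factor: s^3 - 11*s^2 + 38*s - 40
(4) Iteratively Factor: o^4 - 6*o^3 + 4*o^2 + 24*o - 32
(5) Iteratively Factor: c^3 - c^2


(1) = (n - 4)*(n^2 + 7*n + 12) = (n - 4)*(n + 3)*(n + 4)
(2) = (h + 4)*(h^2 - 4) = (h - 2)*(h + 4)*(h + 2)
(3) = (s - 2)*(s^2 - 9*s + 20) = (s - 4)*(s - 2)*(s - 5)
(4) = (o - 2)*(o^3 - 4*o^2 - 4*o + 16) = (o - 4)*(o - 2)*(o^2 - 4) = (o - 4)*(o - 2)^2*(o + 2)
(5) = (c)*(c^2 - c) = c*(c - 1)*(c)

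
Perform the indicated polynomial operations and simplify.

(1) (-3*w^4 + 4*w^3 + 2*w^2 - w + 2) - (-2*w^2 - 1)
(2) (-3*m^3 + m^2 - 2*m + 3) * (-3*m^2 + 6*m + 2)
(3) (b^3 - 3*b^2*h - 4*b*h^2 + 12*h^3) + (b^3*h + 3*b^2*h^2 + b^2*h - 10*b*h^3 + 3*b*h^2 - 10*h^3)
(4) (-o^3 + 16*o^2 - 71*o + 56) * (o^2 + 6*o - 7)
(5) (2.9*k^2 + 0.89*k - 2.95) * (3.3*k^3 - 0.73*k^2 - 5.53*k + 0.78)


(1) = -3*w^4 + 4*w^3 + 4*w^2 - w + 3
(2) = 9*m^5 - 21*m^4 + 6*m^3 - 19*m^2 + 14*m + 6
(3) = b^3*h + b^3 + 3*b^2*h^2 - 2*b^2*h - 10*b*h^3 - b*h^2 + 2*h^3
(4) = -o^5 + 10*o^4 + 32*o^3 - 482*o^2 + 833*o - 392
(5) = 9.57*k^5 + 0.82*k^4 - 26.4217*k^3 - 0.5062*k^2 + 17.0077*k - 2.301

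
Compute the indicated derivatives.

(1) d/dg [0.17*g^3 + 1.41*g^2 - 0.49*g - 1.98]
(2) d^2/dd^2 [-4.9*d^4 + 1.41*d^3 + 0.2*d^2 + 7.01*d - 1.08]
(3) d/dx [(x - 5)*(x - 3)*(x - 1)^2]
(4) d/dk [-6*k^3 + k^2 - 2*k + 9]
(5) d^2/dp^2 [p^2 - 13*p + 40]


(1) = 0.51*g^2 + 2.82*g - 0.49
(2) = -58.8*d^2 + 8.46*d + 0.4
(3) = 4*x^3 - 30*x^2 + 64*x - 38
(4) = -18*k^2 + 2*k - 2
(5) = 2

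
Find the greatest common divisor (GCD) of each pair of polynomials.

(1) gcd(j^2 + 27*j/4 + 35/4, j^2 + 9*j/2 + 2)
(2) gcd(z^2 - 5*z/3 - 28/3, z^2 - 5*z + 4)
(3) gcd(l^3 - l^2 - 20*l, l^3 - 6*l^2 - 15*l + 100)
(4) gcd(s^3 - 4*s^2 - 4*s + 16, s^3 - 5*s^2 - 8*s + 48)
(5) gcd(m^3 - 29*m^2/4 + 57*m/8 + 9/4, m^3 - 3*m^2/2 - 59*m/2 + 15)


(1) = 1
(2) = gcd((z - 4)*(z + 7/3), (z - 4)*(z - 1)) = z - 4
(3) = l^2 - l - 20
(4) = gcd((s - 4)*(s - 2)*(s + 2), (s - 4)^2*(s + 3)) = s - 4
(5) = gcd((m - 6)*(m - 3/2)*(m + 1/4), (m - 6)*(m - 1/2)*(m + 5)) = m - 6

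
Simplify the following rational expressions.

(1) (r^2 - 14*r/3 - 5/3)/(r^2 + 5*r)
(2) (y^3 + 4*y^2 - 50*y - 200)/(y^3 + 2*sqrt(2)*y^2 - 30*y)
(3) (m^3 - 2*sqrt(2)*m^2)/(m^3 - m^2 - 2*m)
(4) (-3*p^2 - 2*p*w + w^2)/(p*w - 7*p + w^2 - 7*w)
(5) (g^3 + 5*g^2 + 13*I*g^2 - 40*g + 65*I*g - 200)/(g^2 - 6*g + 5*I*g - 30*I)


(1) = (3*r^2 - 14*r - 5)/(3*r^2 + 15*r)
(2) = (y^2 + y*(4 - 5*sqrt(2)) - 20*sqrt(2))/(y^2 - 3*sqrt(2)*y)
(3) = (m^2 - 2*sqrt(2)*m)/(m^2 - m - 2)
(4) = (-3*p + w)/(w - 7)
(5) = (g^2 + g*(5 + 8*I) + 40*I)/(g - 6)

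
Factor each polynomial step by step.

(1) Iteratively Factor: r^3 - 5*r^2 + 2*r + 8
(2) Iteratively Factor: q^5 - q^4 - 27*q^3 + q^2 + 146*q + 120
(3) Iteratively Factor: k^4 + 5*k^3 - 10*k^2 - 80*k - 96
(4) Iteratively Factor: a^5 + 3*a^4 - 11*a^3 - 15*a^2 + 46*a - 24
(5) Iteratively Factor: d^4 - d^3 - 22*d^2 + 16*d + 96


(1) = (r - 2)*(r^2 - 3*r - 4) = (r - 4)*(r - 2)*(r + 1)
(2) = (q - 5)*(q^4 + 4*q^3 - 7*q^2 - 34*q - 24) = (q - 5)*(q + 4)*(q^3 - 7*q - 6) = (q - 5)*(q + 2)*(q + 4)*(q^2 - 2*q - 3) = (q - 5)*(q + 1)*(q + 2)*(q + 4)*(q - 3)
(3) = (k + 3)*(k^3 + 2*k^2 - 16*k - 32) = (k + 2)*(k + 3)*(k^2 - 16) = (k + 2)*(k + 3)*(k + 4)*(k - 4)
(4) = (a + 3)*(a^4 - 11*a^2 + 18*a - 8) = (a - 1)*(a + 3)*(a^3 + a^2 - 10*a + 8) = (a - 1)^2*(a + 3)*(a^2 + 2*a - 8) = (a - 1)^2*(a + 3)*(a + 4)*(a - 2)
(5) = (d + 2)*(d^3 - 3*d^2 - 16*d + 48) = (d - 4)*(d + 2)*(d^2 + d - 12) = (d - 4)*(d - 3)*(d + 2)*(d + 4)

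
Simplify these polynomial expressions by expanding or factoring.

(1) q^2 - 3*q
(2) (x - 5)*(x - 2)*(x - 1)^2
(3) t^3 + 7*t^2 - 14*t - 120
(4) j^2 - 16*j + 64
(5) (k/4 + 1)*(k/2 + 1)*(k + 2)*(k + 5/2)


(1) = q*(q - 3)
(2) = x^4 - 9*x^3 + 25*x^2 - 27*x + 10
(3) = (t - 4)*(t + 5)*(t + 6)
(4) = (j - 8)^2
(5) = k^4/8 + 21*k^3/16 + 5*k^2 + 33*k/4 + 5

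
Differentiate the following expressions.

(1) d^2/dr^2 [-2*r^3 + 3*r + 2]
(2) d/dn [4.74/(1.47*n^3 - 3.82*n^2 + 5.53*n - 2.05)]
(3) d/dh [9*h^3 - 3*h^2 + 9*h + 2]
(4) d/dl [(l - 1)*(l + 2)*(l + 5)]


(1) = -12*r
(2) = (-20.9034*n^2 + 36.2136*n - 26.2122)/(1.47*n^3 - 3.82*n^2 + 5.53*n - 2.05)^2
(3) = 27*h^2 - 6*h + 9
(4) = 3*l^2 + 12*l + 3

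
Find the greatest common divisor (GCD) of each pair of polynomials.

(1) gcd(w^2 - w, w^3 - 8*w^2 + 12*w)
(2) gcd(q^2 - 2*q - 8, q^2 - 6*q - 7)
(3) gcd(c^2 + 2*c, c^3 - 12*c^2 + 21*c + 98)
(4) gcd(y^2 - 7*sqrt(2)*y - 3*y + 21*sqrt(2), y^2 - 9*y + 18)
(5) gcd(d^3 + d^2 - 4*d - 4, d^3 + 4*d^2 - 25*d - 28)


(1) = gcd(w*(w - 1), w*(w - 6)*(w - 2)) = w
(2) = gcd((q - 4)*(q + 2), (q - 7)*(q + 1)) = 1
(3) = c + 2
(4) = gcd((y - 3)*(y - 7*sqrt(2)), (y - 6)*(y - 3)) = y - 3
(5) = d + 1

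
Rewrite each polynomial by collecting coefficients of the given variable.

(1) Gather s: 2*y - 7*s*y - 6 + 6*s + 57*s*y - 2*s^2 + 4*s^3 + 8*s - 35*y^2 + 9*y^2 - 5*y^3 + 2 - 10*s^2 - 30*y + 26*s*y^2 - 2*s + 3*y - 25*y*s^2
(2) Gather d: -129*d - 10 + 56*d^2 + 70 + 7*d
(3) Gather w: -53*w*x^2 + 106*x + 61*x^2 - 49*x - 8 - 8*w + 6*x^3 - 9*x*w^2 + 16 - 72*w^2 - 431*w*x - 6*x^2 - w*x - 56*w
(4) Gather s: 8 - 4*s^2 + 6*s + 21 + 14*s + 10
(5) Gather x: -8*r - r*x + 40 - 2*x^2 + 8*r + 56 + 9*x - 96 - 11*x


(1) = 4*s^3 + s^2*(-25*y - 12) + s*(26*y^2 + 50*y + 12) - 5*y^3 - 26*y^2 - 25*y - 4
(2) = 56*d^2 - 122*d + 60
(3) = w^2*(-9*x - 72) + w*(-53*x^2 - 432*x - 64) + 6*x^3 + 55*x^2 + 57*x + 8
(4) = -4*s^2 + 20*s + 39
(5) = -2*x^2 + x*(-r - 2)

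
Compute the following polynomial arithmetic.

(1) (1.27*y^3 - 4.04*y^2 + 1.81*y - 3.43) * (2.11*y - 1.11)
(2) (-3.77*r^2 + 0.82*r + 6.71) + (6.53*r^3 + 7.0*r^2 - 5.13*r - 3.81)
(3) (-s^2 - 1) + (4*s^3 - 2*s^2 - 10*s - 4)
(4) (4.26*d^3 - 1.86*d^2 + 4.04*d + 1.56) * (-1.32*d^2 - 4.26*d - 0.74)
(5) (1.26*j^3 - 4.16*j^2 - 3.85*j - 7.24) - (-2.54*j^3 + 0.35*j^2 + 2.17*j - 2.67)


(1) = 2.6797*y^4 - 9.9341*y^3 + 8.3035*y^2 - 9.2464*y + 3.8073
(2) = 6.53*r^3 + 3.23*r^2 - 4.31*r + 2.9
(3) = 4*s^3 - 3*s^2 - 10*s - 5
(4) = -5.6232*d^5 - 15.6924*d^4 - 0.5616*d^3 - 17.8932*d^2 - 9.6352*d - 1.1544
(5) = 3.8*j^3 - 4.51*j^2 - 6.02*j - 4.57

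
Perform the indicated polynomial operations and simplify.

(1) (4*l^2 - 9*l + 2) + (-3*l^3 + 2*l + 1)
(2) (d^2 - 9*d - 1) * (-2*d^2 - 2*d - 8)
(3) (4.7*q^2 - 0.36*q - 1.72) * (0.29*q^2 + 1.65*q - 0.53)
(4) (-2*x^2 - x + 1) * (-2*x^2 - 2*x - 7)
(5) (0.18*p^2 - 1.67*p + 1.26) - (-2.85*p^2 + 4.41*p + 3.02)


(1) = -3*l^3 + 4*l^2 - 7*l + 3
(2) = -2*d^4 + 16*d^3 + 12*d^2 + 74*d + 8
(3) = 1.363*q^4 + 7.6506*q^3 - 3.5838*q^2 - 2.6472*q + 0.9116
(4) = 4*x^4 + 6*x^3 + 14*x^2 + 5*x - 7
(5) = 3.03*p^2 - 6.08*p - 1.76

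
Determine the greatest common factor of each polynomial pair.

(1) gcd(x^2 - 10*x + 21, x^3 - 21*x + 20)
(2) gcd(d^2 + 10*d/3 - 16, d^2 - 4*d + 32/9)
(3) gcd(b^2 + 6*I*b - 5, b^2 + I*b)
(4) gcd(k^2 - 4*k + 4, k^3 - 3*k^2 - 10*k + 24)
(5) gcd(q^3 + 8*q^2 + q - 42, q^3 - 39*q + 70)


(1) = gcd((x - 7)*(x - 3), (x - 4)*(x - 1)*(x + 5)) = 1
(2) = gcd((d - 8/3)*(d + 6), (d - 8/3)*(d - 4/3)) = d - 8/3
(3) = gcd((b + I)*(b + 5*I), b*(b + I)) = b + I
(4) = gcd((k - 2)^2, (k - 4)*(k - 2)*(k + 3)) = k - 2
(5) = q^2 + 5*q - 14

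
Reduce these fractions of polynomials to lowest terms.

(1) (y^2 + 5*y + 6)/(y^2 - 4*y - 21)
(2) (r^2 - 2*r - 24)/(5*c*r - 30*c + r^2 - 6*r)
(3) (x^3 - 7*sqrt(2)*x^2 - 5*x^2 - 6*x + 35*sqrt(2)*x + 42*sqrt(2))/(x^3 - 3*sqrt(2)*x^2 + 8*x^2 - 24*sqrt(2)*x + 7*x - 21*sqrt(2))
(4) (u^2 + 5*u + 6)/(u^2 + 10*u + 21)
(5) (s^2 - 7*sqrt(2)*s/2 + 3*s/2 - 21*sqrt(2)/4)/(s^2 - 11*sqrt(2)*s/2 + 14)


(1) = (y + 2)/(y - 7)
(2) = (r + 4)/(5*c + r)
(3) = (x^2 + x*(-7*sqrt(2) - 6) + 42*sqrt(2))/(x^2 + x*(7 - 3*sqrt(2)) - 21*sqrt(2))
(4) = (u + 2)/(u + 7)
(5) = (8*s + 12)/(8*s - 16*sqrt(2))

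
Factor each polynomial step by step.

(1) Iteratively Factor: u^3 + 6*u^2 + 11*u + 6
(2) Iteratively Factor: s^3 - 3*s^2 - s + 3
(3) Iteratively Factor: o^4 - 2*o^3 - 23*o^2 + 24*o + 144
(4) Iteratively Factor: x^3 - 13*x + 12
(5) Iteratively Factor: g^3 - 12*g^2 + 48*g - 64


(1) = (u + 1)*(u^2 + 5*u + 6) = (u + 1)*(u + 3)*(u + 2)
(2) = (s - 1)*(s^2 - 2*s - 3) = (s - 1)*(s + 1)*(s - 3)
(3) = (o + 3)*(o^3 - 5*o^2 - 8*o + 48) = (o - 4)*(o + 3)*(o^2 - o - 12) = (o - 4)*(o + 3)^2*(o - 4)
(4) = (x + 4)*(x^2 - 4*x + 3) = (x - 1)*(x + 4)*(x - 3)
(5) = (g - 4)*(g^2 - 8*g + 16) = (g - 4)^2*(g - 4)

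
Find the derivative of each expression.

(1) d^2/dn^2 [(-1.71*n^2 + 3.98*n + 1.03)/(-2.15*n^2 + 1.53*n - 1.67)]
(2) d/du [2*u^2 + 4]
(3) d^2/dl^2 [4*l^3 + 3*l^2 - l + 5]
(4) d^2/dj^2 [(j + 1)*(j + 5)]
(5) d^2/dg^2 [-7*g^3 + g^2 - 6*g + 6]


(1) = (-25.54501*n^3 - 65.40558*n^2 + 106.07025*n - 8.226382)/(9.938375*n^6 - 21.217275*n^5 + 38.25753*n^4 - 36.542367*n^3 + 29.716314*n^2 - 12.801051*n + 4.657463)
(2) = 4*u
(3) = 24*l + 6
(4) = 2
(5) = 2 - 42*g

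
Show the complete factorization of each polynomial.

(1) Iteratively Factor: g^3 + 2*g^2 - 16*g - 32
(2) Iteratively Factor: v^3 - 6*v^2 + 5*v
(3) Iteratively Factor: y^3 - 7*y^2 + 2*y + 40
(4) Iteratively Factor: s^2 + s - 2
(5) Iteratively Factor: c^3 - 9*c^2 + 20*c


(1) = (g - 4)*(g^2 + 6*g + 8) = (g - 4)*(g + 2)*(g + 4)
(2) = (v - 1)*(v^2 - 5*v) = v*(v - 1)*(v - 5)
(3) = (y + 2)*(y^2 - 9*y + 20) = (y - 5)*(y + 2)*(y - 4)
(4) = (s + 2)*(s - 1)
(5) = (c - 5)*(c^2 - 4*c) = (c - 5)*(c - 4)*(c)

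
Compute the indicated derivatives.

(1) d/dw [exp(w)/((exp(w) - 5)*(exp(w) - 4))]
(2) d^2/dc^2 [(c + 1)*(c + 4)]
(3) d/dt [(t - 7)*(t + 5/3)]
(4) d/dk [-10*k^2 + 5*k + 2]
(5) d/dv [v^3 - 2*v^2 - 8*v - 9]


(1) = (20 - exp(2*w))*exp(w)/(exp(4*w) - 18*exp(3*w) + 121*exp(2*w) - 360*exp(w) + 400)
(2) = 2
(3) = 2*t - 16/3
(4) = 5 - 20*k
(5) = 3*v^2 - 4*v - 8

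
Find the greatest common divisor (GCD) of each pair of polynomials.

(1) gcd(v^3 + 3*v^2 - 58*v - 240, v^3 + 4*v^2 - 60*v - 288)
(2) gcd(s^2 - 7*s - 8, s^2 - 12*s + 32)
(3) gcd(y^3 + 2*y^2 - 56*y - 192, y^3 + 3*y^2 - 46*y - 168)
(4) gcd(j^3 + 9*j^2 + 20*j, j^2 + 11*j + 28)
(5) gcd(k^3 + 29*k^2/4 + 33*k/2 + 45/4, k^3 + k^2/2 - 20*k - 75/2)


(1) = gcd((v - 8)*(v + 5)*(v + 6), (v - 8)*(v + 6)^2) = v^2 - 2*v - 48
(2) = s - 8
(3) = y^2 + 10*y + 24
(4) = gcd(j*(j + 4)*(j + 5), (j + 4)*(j + 7)) = j + 4
(5) = gcd((k + 5/4)*(k + 3)^2, (k - 5)*(k + 5/2)*(k + 3)) = k + 3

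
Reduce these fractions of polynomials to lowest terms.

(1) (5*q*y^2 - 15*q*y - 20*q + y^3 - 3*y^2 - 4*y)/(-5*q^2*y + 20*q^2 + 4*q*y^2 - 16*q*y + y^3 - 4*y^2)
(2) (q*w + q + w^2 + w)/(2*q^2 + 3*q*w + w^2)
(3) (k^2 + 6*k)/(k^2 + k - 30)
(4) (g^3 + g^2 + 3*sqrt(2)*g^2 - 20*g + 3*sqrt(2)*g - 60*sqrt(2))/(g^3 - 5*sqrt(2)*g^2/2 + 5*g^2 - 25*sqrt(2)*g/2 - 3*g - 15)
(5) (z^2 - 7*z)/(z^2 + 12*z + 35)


(1) = (y + 1)/(-q + y)
(2) = (w + 1)/(2*q + w)
(3) = k/(k - 5)
(4) = (2*g^2 + g*(-8 + 6*sqrt(2)) - 24*sqrt(2))/(2*g^2 - 5*sqrt(2)*g - 6)
(5) = (z^2 - 7*z)/(z^2 + 12*z + 35)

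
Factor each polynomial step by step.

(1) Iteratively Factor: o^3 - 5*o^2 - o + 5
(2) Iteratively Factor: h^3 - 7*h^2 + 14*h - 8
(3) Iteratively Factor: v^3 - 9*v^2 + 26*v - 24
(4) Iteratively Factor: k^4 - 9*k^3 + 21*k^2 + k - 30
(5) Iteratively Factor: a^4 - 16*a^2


(1) = (o - 5)*(o^2 - 1) = (o - 5)*(o - 1)*(o + 1)
(2) = (h - 4)*(h^2 - 3*h + 2) = (h - 4)*(h - 2)*(h - 1)
(3) = (v - 3)*(v^2 - 6*v + 8) = (v - 4)*(v - 3)*(v - 2)
(4) = (k + 1)*(k^3 - 10*k^2 + 31*k - 30) = (k - 5)*(k + 1)*(k^2 - 5*k + 6) = (k - 5)*(k - 2)*(k + 1)*(k - 3)
(5) = (a + 4)*(a^3 - 4*a^2) = a*(a + 4)*(a^2 - 4*a) = a*(a - 4)*(a + 4)*(a)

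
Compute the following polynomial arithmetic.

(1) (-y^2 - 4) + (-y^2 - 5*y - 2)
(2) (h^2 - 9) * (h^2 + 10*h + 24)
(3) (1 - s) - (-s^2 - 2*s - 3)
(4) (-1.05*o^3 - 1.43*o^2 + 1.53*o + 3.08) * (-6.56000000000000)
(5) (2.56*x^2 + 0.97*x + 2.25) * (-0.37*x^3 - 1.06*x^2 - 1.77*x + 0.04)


(1) = -2*y^2 - 5*y - 6
(2) = h^4 + 10*h^3 + 15*h^2 - 90*h - 216
(3) = s^2 + s + 4
(4) = 6.888*o^3 + 9.3808*o^2 - 10.0368*o - 20.2048
(5) = -0.9472*x^5 - 3.0725*x^4 - 6.3919*x^3 - 3.9995*x^2 - 3.9437*x + 0.09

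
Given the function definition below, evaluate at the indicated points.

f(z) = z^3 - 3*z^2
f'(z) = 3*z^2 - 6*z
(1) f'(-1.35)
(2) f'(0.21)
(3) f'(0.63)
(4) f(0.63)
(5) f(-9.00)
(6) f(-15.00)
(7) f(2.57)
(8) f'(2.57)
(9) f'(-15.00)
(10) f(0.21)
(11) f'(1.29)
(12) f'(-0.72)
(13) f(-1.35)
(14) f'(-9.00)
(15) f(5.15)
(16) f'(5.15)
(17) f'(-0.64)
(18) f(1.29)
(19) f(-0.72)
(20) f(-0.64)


(1) = 13.57
(2) = -1.13
(3) = -2.59
(4) = -0.94
(5) = -972.00
(6) = -4050.00
(7) = -2.84
(8) = 4.39
(9) = 765.00
(10) = -0.12
(11) = -2.75
(12) = 5.88
(13) = -7.93
(14) = 297.00
(15) = 57.02
(16) = 48.67
(17) = 5.07
(18) = -2.85
(19) = -1.93
(20) = -1.49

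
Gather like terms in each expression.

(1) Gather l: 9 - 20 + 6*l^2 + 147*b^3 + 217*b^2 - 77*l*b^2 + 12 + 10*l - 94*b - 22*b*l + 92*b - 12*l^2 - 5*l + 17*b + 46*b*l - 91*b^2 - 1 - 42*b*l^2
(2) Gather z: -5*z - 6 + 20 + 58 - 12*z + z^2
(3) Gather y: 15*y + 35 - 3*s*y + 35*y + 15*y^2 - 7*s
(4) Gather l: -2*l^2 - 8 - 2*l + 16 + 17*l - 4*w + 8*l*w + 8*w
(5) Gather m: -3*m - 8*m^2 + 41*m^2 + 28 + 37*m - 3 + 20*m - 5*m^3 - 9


(1) = 147*b^3 + 126*b^2 + 15*b + l^2*(-42*b - 6) + l*(-77*b^2 + 24*b + 5)
(2) = z^2 - 17*z + 72
(3) = -7*s + 15*y^2 + y*(50 - 3*s) + 35
(4) = -2*l^2 + l*(8*w + 15) + 4*w + 8
(5) = -5*m^3 + 33*m^2 + 54*m + 16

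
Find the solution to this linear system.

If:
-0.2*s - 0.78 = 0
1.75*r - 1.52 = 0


Then:
r = 0.87
s = -3.90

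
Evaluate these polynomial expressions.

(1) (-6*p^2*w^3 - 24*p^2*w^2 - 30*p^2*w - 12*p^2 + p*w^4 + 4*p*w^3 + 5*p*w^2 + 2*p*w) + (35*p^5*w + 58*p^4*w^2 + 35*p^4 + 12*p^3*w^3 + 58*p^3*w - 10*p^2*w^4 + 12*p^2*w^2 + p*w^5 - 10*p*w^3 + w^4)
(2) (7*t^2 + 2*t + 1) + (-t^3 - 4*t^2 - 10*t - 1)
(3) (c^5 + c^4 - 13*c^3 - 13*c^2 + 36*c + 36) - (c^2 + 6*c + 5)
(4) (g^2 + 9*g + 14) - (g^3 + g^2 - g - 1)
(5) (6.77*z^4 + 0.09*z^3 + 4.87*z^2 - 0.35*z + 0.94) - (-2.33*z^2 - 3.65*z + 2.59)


(1) = 35*p^5*w + 58*p^4*w^2 + 35*p^4 + 12*p^3*w^3 + 58*p^3*w - 10*p^2*w^4 - 6*p^2*w^3 - 12*p^2*w^2 - 30*p^2*w - 12*p^2 + p*w^5 + p*w^4 - 6*p*w^3 + 5*p*w^2 + 2*p*w + w^4
(2) = -t^3 + 3*t^2 - 8*t
(3) = c^5 + c^4 - 13*c^3 - 14*c^2 + 30*c + 31
(4) = -g^3 + 10*g + 15
(5) = 6.77*z^4 + 0.09*z^3 + 7.2*z^2 + 3.3*z - 1.65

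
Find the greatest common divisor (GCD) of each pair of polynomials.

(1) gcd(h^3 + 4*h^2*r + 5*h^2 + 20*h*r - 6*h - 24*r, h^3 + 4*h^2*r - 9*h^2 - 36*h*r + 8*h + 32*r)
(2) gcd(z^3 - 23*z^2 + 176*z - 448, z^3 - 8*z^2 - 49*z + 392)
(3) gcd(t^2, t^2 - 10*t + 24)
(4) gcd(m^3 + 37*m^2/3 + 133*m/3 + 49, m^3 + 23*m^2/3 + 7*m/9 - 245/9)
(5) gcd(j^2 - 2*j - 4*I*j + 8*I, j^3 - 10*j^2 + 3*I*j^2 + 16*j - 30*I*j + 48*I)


(1) = h^2 + 4*h*r - h - 4*r
(2) = gcd((z - 8)^2*(z - 7), (z - 8)*(z - 7)*(z + 7)) = z^2 - 15*z + 56
(3) = 1
(4) = m^2 + 28*m/3 + 49/3
(5) = gcd((j - 2)*(j - 4*I), (j - 8)*(j - 2)*(j + 3*I)) = j - 2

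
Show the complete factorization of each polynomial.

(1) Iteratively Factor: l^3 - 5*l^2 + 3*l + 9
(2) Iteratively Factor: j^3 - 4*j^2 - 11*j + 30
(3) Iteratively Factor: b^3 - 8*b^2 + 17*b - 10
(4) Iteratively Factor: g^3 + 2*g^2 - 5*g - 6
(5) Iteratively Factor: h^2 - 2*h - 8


(1) = (l + 1)*(l^2 - 6*l + 9) = (l - 3)*(l + 1)*(l - 3)
(2) = (j + 3)*(j^2 - 7*j + 10) = (j - 5)*(j + 3)*(j - 2)
(3) = (b - 2)*(b^2 - 6*b + 5) = (b - 2)*(b - 1)*(b - 5)
(4) = (g - 2)*(g^2 + 4*g + 3) = (g - 2)*(g + 1)*(g + 3)
(5) = (h - 4)*(h + 2)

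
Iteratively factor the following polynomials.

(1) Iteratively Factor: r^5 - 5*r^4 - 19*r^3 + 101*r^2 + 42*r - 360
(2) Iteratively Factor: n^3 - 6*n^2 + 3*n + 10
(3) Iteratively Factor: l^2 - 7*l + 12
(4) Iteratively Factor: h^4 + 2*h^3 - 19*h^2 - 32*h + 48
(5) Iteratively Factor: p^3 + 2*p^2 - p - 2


(1) = (r - 5)*(r^4 - 19*r^2 + 6*r + 72) = (r - 5)*(r + 2)*(r^3 - 2*r^2 - 15*r + 36) = (r - 5)*(r - 3)*(r + 2)*(r^2 + r - 12) = (r - 5)*(r - 3)*(r + 2)*(r + 4)*(r - 3)
(2) = (n + 1)*(n^2 - 7*n + 10) = (n - 2)*(n + 1)*(n - 5)
(3) = (l - 3)*(l - 4)
(4) = (h + 4)*(h^3 - 2*h^2 - 11*h + 12) = (h - 1)*(h + 4)*(h^2 - h - 12) = (h - 1)*(h + 3)*(h + 4)*(h - 4)
(5) = (p - 1)*(p^2 + 3*p + 2) = (p - 1)*(p + 1)*(p + 2)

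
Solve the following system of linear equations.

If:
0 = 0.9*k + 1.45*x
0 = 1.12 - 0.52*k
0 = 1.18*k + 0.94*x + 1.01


Then:
No Solution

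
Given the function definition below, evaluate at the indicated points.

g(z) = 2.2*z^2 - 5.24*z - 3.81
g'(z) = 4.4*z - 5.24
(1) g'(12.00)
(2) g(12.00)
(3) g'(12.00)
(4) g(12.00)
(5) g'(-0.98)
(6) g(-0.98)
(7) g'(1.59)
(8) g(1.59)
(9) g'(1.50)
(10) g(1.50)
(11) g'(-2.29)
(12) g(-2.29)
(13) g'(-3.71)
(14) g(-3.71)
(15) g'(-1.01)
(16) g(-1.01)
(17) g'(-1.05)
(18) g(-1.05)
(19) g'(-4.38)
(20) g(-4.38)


(1) = 47.56
(2) = 250.11
(3) = 47.56
(4) = 250.11
(5) = -9.55
(6) = 3.44
(7) = 1.76
(8) = -6.58
(9) = 1.36
(10) = -6.72
(11) = -15.32
(12) = 19.73
(13) = -21.56
(14) = 45.91
(15) = -9.68
(16) = 3.73
(17) = -9.86
(18) = 4.12
(19) = -24.51
(20) = 61.35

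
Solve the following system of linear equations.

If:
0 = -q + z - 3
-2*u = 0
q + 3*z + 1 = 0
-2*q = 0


Then:
No Solution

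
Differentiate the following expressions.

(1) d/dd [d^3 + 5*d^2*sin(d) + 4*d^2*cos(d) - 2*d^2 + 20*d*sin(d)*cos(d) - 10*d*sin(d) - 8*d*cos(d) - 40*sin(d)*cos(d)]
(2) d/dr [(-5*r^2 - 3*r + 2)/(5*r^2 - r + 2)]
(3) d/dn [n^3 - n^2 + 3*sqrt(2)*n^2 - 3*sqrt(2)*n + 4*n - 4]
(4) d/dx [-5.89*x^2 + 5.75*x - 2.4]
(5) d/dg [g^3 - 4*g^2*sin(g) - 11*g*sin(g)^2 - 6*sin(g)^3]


(1) = -4*d^2*sin(d) + 5*d^2*cos(d) + 3*d^2 + 18*d*sin(d) - 2*d*cos(d) + 20*d*cos(2*d) - 4*d - 10*sin(d) + 10*sin(2*d) - 8*cos(d) - 40*cos(2*d)
(2) = 4*(5*r^2 - 10*r - 1)/(25*r^4 - 10*r^3 + 21*r^2 - 4*r + 4)
(3) = 3*n^2 - 2*n + 6*sqrt(2)*n - 3*sqrt(2) + 4
(4) = 5.75 - 11.78*x
(5) = -4*g^2*cos(g) + 3*g^2 - 8*g*sin(g) - 11*g*sin(2*g) - 18*sin(g)^2*cos(g) - 11*sin(g)^2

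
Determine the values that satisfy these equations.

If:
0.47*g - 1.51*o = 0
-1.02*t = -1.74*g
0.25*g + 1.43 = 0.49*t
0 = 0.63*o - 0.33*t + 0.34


Then:
No Solution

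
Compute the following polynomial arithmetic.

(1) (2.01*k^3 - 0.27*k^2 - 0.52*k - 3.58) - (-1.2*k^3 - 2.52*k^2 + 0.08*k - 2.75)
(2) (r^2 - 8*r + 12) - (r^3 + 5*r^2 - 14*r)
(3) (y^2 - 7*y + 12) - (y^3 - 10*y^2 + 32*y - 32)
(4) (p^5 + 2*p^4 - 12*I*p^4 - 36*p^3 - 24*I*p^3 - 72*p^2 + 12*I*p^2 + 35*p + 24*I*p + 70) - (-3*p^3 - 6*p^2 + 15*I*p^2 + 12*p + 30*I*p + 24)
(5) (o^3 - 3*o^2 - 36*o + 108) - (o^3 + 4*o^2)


(1) = 3.21*k^3 + 2.25*k^2 - 0.6*k - 0.83
(2) = -r^3 - 4*r^2 + 6*r + 12
(3) = -y^3 + 11*y^2 - 39*y + 44
(4) = p^5 + 2*p^4 - 12*I*p^4 - 33*p^3 - 24*I*p^3 - 66*p^2 - 3*I*p^2 + 23*p - 6*I*p + 46
(5) = -7*o^2 - 36*o + 108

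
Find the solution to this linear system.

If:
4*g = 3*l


Then:
g = 3*l/4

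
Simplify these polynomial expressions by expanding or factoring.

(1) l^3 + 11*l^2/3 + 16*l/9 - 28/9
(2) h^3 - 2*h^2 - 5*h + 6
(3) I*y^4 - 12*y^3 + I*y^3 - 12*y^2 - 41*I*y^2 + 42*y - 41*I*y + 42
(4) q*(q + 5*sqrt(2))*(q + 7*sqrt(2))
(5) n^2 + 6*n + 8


(1) = (l - 2/3)*(l + 2)*(l + 7/3)
(2) = (h - 3)*(h - 1)*(h + 2)
(3) = (y + 2*I)*(y + 3*I)*(y + 7*I)*(I*y + I)
(4) = q^3 + 12*sqrt(2)*q^2 + 70*q
(5) = (n + 2)*(n + 4)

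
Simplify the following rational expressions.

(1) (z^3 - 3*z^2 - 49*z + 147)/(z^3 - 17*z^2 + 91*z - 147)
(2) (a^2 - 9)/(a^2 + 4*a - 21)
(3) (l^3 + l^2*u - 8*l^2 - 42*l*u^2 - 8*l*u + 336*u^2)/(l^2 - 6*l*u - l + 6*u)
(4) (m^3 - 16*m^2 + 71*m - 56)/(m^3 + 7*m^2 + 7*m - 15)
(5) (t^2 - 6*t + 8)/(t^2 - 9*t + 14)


(1) = (z + 7)/(z - 7)
(2) = (a + 3)/(a + 7)
(3) = (l^2 + 7*l*u - 8*l - 56*u)/(l - 1)
(4) = (m^2 - 15*m + 56)/(m^2 + 8*m + 15)
(5) = (t - 4)/(t - 7)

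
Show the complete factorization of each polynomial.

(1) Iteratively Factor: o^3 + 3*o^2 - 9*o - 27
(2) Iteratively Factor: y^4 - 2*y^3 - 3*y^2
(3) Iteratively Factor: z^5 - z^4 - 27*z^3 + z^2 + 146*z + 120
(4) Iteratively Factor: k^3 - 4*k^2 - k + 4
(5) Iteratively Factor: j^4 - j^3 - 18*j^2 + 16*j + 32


(1) = (o + 3)*(o^2 - 9) = (o - 3)*(o + 3)*(o + 3)
(2) = (y + 1)*(y^3 - 3*y^2) = y*(y + 1)*(y^2 - 3*y) = y^2*(y + 1)*(y - 3)
(3) = (z + 1)*(z^4 - 2*z^3 - 25*z^2 + 26*z + 120) = (z + 1)*(z + 4)*(z^3 - 6*z^2 - z + 30) = (z + 1)*(z + 2)*(z + 4)*(z^2 - 8*z + 15) = (z - 3)*(z + 1)*(z + 2)*(z + 4)*(z - 5)
(4) = (k - 1)*(k^2 - 3*k - 4) = (k - 4)*(k - 1)*(k + 1)
(5) = (j + 1)*(j^3 - 2*j^2 - 16*j + 32) = (j + 1)*(j + 4)*(j^2 - 6*j + 8) = (j - 2)*(j + 1)*(j + 4)*(j - 4)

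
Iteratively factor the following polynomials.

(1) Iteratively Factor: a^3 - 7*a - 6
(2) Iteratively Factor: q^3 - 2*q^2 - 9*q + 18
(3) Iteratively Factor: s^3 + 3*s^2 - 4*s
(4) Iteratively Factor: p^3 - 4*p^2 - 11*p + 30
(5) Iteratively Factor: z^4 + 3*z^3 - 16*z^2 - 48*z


(1) = (a - 3)*(a^2 + 3*a + 2) = (a - 3)*(a + 1)*(a + 2)
(2) = (q + 3)*(q^2 - 5*q + 6) = (q - 2)*(q + 3)*(q - 3)
(3) = (s + 4)*(s^2 - s) = s*(s + 4)*(s - 1)
(4) = (p - 2)*(p^2 - 2*p - 15) = (p - 5)*(p - 2)*(p + 3)
(5) = (z)*(z^3 + 3*z^2 - 16*z - 48) = z*(z - 4)*(z^2 + 7*z + 12) = z*(z - 4)*(z + 3)*(z + 4)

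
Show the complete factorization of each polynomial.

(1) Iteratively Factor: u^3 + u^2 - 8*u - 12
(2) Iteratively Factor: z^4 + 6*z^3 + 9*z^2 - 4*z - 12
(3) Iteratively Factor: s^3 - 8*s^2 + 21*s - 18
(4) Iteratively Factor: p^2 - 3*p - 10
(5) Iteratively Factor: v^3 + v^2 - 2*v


(1) = (u + 2)*(u^2 - u - 6) = (u + 2)^2*(u - 3)
(2) = (z + 2)*(z^3 + 4*z^2 + z - 6) = (z + 2)^2*(z^2 + 2*z - 3) = (z - 1)*(z + 2)^2*(z + 3)
(3) = (s - 3)*(s^2 - 5*s + 6) = (s - 3)^2*(s - 2)
(4) = (p + 2)*(p - 5)
(5) = (v)*(v^2 + v - 2) = v*(v - 1)*(v + 2)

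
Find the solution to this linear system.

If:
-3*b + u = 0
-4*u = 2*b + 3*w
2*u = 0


Then:
b = 0
u = 0
w = 0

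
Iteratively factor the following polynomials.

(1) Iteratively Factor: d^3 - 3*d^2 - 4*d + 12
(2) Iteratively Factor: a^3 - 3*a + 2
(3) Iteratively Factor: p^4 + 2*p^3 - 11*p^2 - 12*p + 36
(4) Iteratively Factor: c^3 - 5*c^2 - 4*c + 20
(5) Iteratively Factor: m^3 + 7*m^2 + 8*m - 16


(1) = (d - 2)*(d^2 - d - 6) = (d - 2)*(d + 2)*(d - 3)
(2) = (a - 1)*(a^2 + a - 2) = (a - 1)^2*(a + 2)
(3) = (p - 2)*(p^3 + 4*p^2 - 3*p - 18) = (p - 2)^2*(p^2 + 6*p + 9) = (p - 2)^2*(p + 3)*(p + 3)
(4) = (c - 5)*(c^2 - 4) = (c - 5)*(c - 2)*(c + 2)
(5) = (m + 4)*(m^2 + 3*m - 4) = (m - 1)*(m + 4)*(m + 4)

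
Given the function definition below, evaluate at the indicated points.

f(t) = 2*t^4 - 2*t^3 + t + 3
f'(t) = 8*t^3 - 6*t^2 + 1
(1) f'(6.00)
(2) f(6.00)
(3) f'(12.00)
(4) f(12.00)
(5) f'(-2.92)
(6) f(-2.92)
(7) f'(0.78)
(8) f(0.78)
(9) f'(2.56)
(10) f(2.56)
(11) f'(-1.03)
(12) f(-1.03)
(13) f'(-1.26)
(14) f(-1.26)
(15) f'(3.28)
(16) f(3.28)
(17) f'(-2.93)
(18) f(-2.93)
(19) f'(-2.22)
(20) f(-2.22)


(1) = 1513.00
(2) = 2169.00
(3) = 12961.00
(4) = 38031.00
(5) = -249.34
(6) = 195.27
(7) = 1.15
(8) = 3.57
(9) = 95.90
(10) = 57.90
(11) = -14.11
(12) = 6.41
(13) = -24.53
(14) = 10.78
(15) = 218.75
(16) = 167.19
(17) = -251.74
(18) = 197.78
(19) = -116.10
(20) = 71.24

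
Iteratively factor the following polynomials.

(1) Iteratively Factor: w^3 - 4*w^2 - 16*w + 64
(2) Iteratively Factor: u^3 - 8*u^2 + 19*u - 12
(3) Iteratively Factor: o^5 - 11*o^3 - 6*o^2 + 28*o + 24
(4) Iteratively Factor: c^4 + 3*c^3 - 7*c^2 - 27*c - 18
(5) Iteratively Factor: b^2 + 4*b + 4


(1) = (w + 4)*(w^2 - 8*w + 16) = (w - 4)*(w + 4)*(w - 4)
(2) = (u - 3)*(u^2 - 5*u + 4) = (u - 3)*(u - 1)*(u - 4)
(3) = (o + 1)*(o^4 - o^3 - 10*o^2 + 4*o + 24) = (o - 3)*(o + 1)*(o^3 + 2*o^2 - 4*o - 8) = (o - 3)*(o - 2)*(o + 1)*(o^2 + 4*o + 4) = (o - 3)*(o - 2)*(o + 1)*(o + 2)*(o + 2)
(4) = (c + 3)*(c^3 - 7*c - 6) = (c + 2)*(c + 3)*(c^2 - 2*c - 3) = (c + 1)*(c + 2)*(c + 3)*(c - 3)
(5) = (b + 2)*(b + 2)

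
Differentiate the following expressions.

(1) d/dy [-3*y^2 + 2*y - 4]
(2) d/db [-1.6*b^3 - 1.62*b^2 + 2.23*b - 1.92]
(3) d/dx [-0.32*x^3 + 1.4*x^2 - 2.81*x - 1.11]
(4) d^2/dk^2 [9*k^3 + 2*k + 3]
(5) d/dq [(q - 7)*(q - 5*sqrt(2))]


(1) = 2 - 6*y
(2) = -4.8*b^2 - 3.24*b + 2.23
(3) = -0.96*x^2 + 2.8*x - 2.81
(4) = 54*k
(5) = 2*q - 5*sqrt(2) - 7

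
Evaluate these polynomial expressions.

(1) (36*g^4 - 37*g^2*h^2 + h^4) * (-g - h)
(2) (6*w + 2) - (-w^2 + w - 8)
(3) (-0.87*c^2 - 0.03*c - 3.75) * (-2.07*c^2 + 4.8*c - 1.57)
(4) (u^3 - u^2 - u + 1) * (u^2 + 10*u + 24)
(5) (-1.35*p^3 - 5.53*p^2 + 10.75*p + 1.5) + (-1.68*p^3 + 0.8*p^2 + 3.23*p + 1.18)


(1) = -36*g^5 - 36*g^4*h + 37*g^3*h^2 + 37*g^2*h^3 - g*h^4 - h^5
(2) = w^2 + 5*w + 10
(3) = 1.8009*c^4 - 4.1139*c^3 + 8.9844*c^2 - 17.9529*c + 5.8875
(4) = u^5 + 9*u^4 + 13*u^3 - 33*u^2 - 14*u + 24
(5) = -3.03*p^3 - 4.73*p^2 + 13.98*p + 2.68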